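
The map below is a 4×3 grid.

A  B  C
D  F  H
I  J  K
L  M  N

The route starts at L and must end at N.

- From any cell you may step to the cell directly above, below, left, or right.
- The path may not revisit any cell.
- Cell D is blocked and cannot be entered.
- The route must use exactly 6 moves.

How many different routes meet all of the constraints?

2

Need simple routes of exactly 6 moves from L to N (Manhattan distance 2, so 2 moves are spent on a detour and 2 undoing it).
Enumerating: L I J F H K N | L M J F H K N.
That gives 2 routes.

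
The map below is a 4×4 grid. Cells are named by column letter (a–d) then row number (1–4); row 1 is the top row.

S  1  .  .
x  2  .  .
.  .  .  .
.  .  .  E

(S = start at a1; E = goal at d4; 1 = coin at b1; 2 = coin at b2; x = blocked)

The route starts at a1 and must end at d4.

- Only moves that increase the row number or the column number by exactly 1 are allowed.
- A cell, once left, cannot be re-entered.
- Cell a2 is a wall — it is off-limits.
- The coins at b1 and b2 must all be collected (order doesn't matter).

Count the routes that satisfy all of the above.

6

A right/down-only route from a1 to d4 makes exactly 3 down-moves and 3 right-moves in some order.
With no other constraints that would be C(6,3) = 20 routes.
A monotone route can only reach the required cells in the order b1, b2, so split there and multiply the segment counts (each segment already excludes blocked cells): a1→b1: 1; b1→b2: 1; b2→d4: 6; product = 6.
That gives 6 routes.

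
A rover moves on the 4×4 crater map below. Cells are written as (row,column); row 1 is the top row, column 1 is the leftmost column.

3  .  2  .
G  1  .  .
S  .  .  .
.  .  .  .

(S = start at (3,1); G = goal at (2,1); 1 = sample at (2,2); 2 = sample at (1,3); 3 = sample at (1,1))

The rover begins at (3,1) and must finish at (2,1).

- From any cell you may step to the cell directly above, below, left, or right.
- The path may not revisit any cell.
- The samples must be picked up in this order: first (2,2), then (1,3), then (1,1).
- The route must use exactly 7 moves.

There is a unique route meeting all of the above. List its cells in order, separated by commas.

(3,1), (3,2), (2,2), (2,3), (1,3), (1,2), (1,1), (2,1)

The waypoints must appear in the order (2,2), (1,3), (1,1), with no cell reused.
Route from (3,1): right to (3,2), up to (2,2), right to (2,3), up to (1,3), 2× left (reaching (1,1)), down to (2,1) — 7 moves in all.
Check: order respected (1 at step 2, 2 at step 4, 3 at step 6); 7 moves as required.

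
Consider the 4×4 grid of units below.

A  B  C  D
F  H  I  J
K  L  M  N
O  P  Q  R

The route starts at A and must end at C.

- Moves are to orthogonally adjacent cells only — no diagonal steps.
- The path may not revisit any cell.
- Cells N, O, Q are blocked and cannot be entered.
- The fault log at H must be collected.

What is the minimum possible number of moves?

4

Any route passes through H somewhere between A and C. Summing Manhattan distances along the two legs (A → H → C) gives a lower bound of 2 + 2 = 4 moves.
A route of 4 moves achieves this: A → F → H → B → C.
Since 4 matches the lower bound, it is optimal.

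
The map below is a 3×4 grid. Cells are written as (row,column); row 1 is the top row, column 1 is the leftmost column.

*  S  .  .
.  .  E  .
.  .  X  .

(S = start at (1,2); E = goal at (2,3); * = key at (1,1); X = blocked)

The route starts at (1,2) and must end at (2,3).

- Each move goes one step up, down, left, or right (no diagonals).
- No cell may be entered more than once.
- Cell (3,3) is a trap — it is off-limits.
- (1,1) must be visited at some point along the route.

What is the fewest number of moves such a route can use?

Any route passes through (1,1) somewhere between (1,2) and (2,3). Summing Manhattan distances along the two legs ((1,2) → (1,1) → (2,3)) gives a lower bound of 1 + 3 = 4 moves.
A route of 4 moves achieves this: (1,2) → (1,1) → (2,1) → (2,2) → (2,3).
Since 4 matches the lower bound, it is optimal.

4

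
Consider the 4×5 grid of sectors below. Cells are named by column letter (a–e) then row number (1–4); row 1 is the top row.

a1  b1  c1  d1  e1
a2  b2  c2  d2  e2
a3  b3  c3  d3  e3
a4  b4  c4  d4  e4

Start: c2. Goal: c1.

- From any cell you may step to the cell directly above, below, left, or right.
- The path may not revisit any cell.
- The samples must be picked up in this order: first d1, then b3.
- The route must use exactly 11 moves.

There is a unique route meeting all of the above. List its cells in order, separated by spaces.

The waypoints must appear in the order d1, b3, with no cell reused.
Route from c2: right to d2, up to d1, right to e1, 2× down (reaching e3), 3× left (reaching b3), 2× up (reaching b1), right to c1 — 11 moves in all.
Check: order respected (d1 at step 2, b3 at step 8); 11 moves as required.

c2 d2 d1 e1 e2 e3 d3 c3 b3 b2 b1 c1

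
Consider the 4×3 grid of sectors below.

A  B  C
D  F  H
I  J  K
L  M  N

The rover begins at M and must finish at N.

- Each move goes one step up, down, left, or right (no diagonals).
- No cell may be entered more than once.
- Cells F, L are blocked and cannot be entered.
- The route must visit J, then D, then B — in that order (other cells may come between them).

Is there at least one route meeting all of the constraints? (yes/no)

yes

One route that works: M → J → I → D → A → B → C → H → K → N.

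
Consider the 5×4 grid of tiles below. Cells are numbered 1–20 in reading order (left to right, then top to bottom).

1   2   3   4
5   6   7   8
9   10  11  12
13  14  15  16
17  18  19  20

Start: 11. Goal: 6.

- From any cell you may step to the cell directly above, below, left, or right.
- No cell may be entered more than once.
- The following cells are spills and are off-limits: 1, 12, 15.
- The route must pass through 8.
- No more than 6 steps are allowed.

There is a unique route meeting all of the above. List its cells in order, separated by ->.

11 -> 7 -> 8 -> 4 -> 3 -> 2 -> 6

The 6-move cap with required stops at 8 leaves no slack for detours.
Route from 11: up 1 to 7, right 1 to 8, up 1 to 4, left 2 to 2, down 1 to 6 — 6 moves in all.
Check: all required cells visited; 6 ≤ 6 moves.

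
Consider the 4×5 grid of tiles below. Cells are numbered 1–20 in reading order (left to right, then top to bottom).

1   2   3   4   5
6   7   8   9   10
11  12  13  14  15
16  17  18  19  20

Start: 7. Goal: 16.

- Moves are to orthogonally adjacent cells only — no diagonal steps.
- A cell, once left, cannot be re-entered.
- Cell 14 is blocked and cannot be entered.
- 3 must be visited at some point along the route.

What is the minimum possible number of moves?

7

Any route passes through 3 somewhere between 7 and 16. Summing Manhattan distances along the two legs (7 → 3 → 16) gives a lower bound of 2 + 5 = 7 moves.
A route of 7 moves achieves this: 7 → 2 → 3 → 8 → 13 → 18 → 17 → 16.
Since 7 matches the lower bound, it is optimal.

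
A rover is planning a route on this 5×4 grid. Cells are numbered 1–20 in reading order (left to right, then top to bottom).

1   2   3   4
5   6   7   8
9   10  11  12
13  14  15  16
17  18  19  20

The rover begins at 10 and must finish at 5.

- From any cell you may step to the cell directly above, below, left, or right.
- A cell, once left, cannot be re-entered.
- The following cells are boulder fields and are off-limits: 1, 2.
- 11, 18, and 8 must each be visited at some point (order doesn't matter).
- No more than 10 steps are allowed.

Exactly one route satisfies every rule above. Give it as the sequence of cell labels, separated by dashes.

The budget equals the shortest possible length, so every move has to be on a shortest route through the required cells.
Route from 10: 2× down (reaching 18), right to 19, 2× up (reaching 11), right to 12, up to 8, 3× left (reaching 5) — 10 moves in all.
Check: all required cells visited; 10 ≤ 10 moves.

10 - 14 - 18 - 19 - 15 - 11 - 12 - 8 - 7 - 6 - 5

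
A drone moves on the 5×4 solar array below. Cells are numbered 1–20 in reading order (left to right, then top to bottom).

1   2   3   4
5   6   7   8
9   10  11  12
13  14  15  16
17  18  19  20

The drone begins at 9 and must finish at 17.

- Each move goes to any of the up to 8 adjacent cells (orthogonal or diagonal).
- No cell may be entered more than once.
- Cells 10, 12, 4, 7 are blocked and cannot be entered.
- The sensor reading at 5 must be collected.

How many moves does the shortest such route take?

5

Any route passes through 5 somewhere between 9 and 17. Summing Chebyshev distances along the two legs (9 → 5 → 17) gives a lower bound of 1 + 3 = 4 moves.
The shortest route satisfying every rule uses 5 moves: 9 → 5 → 6 → 11 → 14 → 17.
The no-revisit rule (legs can't share cells) pushes the minimum above the 4-move bound; an exhaustive check rules out every length from 4 to 4, leaving 5 as the minimum.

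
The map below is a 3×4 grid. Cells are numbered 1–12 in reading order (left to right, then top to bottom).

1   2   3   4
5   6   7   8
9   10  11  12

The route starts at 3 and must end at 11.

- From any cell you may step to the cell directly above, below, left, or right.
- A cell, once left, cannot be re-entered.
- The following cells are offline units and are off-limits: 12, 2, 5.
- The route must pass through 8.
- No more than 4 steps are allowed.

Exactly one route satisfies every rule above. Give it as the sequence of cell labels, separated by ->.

Any route must reach 8 and still end at 11 within 4 moves, so the order of the required stops is forced.
Route from 3: right 1 to 4, down 1 to 8, left 1 to 7, down 1 to 11 — 4 moves in all.
Check: all required cells visited; 4 ≤ 4 moves.

3 -> 4 -> 8 -> 7 -> 11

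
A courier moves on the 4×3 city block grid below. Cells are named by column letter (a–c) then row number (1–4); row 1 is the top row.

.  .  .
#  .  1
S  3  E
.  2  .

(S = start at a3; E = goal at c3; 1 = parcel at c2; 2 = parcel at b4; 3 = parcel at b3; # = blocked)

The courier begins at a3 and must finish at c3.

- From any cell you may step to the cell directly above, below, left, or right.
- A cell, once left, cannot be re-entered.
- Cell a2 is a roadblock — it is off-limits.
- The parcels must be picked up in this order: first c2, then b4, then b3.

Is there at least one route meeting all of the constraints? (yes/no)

no

Ignoring the required order, 2 revisit-free routes from a3 to c3 pass through all of c2, b4, and b3; the waypoint orders that occur are b4 → b3 → c2 (2) — never c2 → b4 → b3.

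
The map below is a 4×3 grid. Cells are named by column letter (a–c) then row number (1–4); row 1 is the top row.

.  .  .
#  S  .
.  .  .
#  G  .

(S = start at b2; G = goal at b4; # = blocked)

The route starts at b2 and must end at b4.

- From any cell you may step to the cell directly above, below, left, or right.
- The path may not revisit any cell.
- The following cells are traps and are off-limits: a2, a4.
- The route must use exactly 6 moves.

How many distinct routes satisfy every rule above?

Need simple routes of exactly 6 moves from b2 to b4 (Manhattan distance 2, so 2 moves are spent on a detour and 2 undoing it).
Enumerating: b2 b1 c1 c2 c3 c4 b4 | b2 b1 c1 c2 c3 b3 b4.
That gives 2 routes.

2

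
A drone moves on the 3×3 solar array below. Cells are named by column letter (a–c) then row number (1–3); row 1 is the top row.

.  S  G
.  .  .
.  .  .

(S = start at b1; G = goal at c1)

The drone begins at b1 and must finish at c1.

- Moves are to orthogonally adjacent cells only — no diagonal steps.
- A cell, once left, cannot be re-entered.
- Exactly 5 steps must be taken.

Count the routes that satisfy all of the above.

2

Need simple routes of exactly 5 moves from b1 to c1 (Manhattan distance 1, so 2 moves are spent on a detour and 2 undoing it).
Enumerating: b1 b2 b3 c3 c2 c1 | b1 a1 a2 b2 c2 c1.
That gives 2 routes.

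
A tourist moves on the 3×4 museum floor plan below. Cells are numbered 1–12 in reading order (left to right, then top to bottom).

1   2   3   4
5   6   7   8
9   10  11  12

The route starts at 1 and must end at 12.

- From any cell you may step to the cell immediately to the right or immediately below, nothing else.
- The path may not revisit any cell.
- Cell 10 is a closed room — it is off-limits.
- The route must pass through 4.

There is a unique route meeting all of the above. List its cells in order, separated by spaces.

1 2 3 4 8 12

Moves only go right or down, so the column and row indices never decrease.
Route from 1: right 3 to 4, down 2 to 12 — 5 moves in all.
Check: all required cells visited.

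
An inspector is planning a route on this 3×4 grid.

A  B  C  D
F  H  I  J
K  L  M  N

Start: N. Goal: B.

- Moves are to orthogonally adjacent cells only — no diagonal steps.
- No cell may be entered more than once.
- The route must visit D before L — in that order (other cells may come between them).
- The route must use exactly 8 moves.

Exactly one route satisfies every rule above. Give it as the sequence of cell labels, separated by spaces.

The waypoints must appear in the order D, L, with no cell reused.
Route from N: up 2 to D, left 1 to C, down 2 to M, left 1 to L, up 2 to B — 8 moves in all.
Check: order respected (D at step 2, L at step 6); 8 moves as required.

N J D C I M L H B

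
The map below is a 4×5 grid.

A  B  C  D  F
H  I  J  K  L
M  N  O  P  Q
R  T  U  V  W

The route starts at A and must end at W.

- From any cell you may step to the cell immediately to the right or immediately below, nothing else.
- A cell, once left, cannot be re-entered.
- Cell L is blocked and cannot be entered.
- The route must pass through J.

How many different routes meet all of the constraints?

A right/down-only route from A to W makes exactly 3 down-moves and 4 right-moves in some order.
With no other constraints that would be C(7,3) = 35 routes.
Split at J and multiply the segment counts (each segment already excludes blocked cells): A→J: 3; J→W: 5; product = 15.
That gives 15 routes.

15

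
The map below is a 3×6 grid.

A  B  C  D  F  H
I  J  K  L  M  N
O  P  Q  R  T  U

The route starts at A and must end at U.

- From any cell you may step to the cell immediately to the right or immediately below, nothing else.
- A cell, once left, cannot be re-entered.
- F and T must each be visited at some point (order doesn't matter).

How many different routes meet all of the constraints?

1

A right/down-only route from A to U makes exactly 2 down-moves and 5 right-moves in some order.
With no other constraints that would be C(7,2) = 21 routes.
A monotone route can only reach the required cells in the order F, T, so split there and multiply the segment counts: A→F: 1; F→T: 1; T→U: 1; product = 1.
That gives 1 route.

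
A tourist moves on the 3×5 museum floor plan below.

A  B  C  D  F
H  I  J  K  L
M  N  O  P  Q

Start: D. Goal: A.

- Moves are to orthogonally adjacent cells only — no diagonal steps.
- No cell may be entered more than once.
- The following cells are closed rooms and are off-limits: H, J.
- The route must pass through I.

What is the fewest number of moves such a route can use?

Any route passes through I somewhere between D and A. Summing Manhattan distances along the two legs (D → I → A) gives a lower bound of 3 + 2 = 5 moves.
The shortest route satisfying every rule uses 7 moves: D → K → P → O → N → I → B → A.
The bound of 5 isn't tight here; checking systematically, no route of length 5 through 6 satisfies every constraint, so 7 is the minimum.

7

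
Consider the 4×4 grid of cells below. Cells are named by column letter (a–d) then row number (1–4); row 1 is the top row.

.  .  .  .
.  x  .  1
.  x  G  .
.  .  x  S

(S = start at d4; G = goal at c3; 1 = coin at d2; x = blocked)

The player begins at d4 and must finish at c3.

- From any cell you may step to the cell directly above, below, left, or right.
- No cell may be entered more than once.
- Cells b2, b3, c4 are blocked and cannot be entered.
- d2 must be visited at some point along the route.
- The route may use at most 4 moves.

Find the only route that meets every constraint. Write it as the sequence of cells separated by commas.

d4, d3, d2, c2, c3

The 4-move cap with required stops at d2 leaves no slack for detours.
Route from d4: up 2 to d2, left 1 to c2, down 1 to c3 — 4 moves in all.
Check: all required cells visited; 4 ≤ 4 moves.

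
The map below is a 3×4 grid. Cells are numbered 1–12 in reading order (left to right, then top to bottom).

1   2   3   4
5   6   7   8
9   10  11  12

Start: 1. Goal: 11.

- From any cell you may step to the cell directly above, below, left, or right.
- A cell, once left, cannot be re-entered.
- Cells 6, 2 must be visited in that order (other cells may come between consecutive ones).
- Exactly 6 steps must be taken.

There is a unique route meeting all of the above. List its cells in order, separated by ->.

1 -> 5 -> 6 -> 2 -> 3 -> 7 -> 11

The waypoints must appear in the order 6, 2, with no cell reused.
Route from 1: down to 5, right to 6, up to 2, right to 3, 2× down (reaching 11) — 6 moves in all.
Check: order respected (6 at step 2, 2 at step 3); 6 moves as required.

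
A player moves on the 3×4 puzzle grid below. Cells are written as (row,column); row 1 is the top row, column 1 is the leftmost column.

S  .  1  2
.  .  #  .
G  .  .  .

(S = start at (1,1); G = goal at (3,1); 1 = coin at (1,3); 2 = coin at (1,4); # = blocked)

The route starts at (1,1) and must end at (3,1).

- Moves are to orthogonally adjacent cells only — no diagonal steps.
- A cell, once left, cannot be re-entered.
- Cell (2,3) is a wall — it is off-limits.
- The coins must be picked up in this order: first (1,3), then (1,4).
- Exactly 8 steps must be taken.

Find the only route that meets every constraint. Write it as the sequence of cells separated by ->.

(1,1) -> (1,2) -> (1,3) -> (1,4) -> (2,4) -> (3,4) -> (3,3) -> (3,2) -> (3,1)

The waypoints must appear in the order (1,3), (1,4), with no cell reused.
Route from (1,1): 3× right (reaching (1,4)), 2× down (reaching (3,4)), 3× left (reaching (3,1)) — 8 moves in all.
Check: order respected (1 at step 2, 2 at step 3); 8 moves as required.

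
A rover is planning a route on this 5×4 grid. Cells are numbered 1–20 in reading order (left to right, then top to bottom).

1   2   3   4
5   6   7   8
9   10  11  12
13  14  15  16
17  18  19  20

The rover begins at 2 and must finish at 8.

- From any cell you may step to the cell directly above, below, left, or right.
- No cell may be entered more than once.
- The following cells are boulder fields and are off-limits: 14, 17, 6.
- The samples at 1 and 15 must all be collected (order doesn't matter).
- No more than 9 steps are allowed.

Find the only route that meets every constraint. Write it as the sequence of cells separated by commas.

2, 1, 5, 9, 10, 11, 15, 16, 12, 8

Any route must reach 1 and 15 and still end at 8 within 9 moves, so the order of the required stops is forced.
Route from 2: left to 1, 2× down (reaching 9), 2× right (reaching 11), down to 15, right to 16, 2× up (reaching 8) — 9 moves in all.
Check: all required cells visited; 9 ≤ 9 moves.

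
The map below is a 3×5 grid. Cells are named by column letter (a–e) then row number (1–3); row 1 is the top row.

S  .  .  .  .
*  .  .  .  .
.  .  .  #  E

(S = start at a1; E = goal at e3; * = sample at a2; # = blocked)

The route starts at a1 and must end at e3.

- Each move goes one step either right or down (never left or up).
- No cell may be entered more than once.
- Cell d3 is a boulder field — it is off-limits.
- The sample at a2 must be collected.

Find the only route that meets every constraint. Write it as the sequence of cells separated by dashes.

Moves only go right or down, so the column and row indices never decrease.
Route from a1: down 1 to a2, right 4 to e2, down 1 to e3 — 6 moves in all.
Check: all required cells visited.

a1 - a2 - b2 - c2 - d2 - e2 - e3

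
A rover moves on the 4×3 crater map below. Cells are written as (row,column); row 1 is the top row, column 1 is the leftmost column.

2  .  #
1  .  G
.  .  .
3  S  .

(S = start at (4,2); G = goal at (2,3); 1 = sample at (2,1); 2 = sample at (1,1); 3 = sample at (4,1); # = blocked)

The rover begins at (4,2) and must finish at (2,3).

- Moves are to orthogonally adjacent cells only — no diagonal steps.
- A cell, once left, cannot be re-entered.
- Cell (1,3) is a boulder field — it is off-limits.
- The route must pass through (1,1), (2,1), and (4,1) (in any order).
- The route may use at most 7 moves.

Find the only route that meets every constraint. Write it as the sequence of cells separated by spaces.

The budget equals the shortest possible length, so every move has to be on a shortest route through the required cells.
Route from (4,2): left to (4,1), 3× up (reaching (1,1)), right to (1,2), down to (2,2), right to (2,3) — 7 moves in all.
Check: all required cells visited; 7 ≤ 7 moves.

(4,2) (4,1) (3,1) (2,1) (1,1) (1,2) (2,2) (2,3)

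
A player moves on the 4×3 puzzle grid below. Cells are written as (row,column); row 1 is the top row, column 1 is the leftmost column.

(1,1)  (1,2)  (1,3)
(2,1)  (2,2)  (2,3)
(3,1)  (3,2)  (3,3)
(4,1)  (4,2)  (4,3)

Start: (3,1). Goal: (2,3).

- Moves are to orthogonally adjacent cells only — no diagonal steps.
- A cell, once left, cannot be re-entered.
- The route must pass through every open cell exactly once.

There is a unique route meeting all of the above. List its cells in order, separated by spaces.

Need to visit all 12 open cells exactly once, starting at (3,1) and ending at (2,3).
Cell (1,1) has only two open neighbours ((2,1) and (1,2)), so the path must pass straight through it: one of those is the cell it's entered from and the other is where it exits.
Route from (3,1): down to (4,1), 2× right (reaching (4,3)), up to (3,3), left to (3,2), up to (2,2), left to (2,1), up to (1,1), 2× right (reaching (1,3)), down to (2,3) — 11 moves in all.
Check: all 12 open cells covered.

(3,1) (4,1) (4,2) (4,3) (3,3) (3,2) (2,2) (2,1) (1,1) (1,2) (1,3) (2,3)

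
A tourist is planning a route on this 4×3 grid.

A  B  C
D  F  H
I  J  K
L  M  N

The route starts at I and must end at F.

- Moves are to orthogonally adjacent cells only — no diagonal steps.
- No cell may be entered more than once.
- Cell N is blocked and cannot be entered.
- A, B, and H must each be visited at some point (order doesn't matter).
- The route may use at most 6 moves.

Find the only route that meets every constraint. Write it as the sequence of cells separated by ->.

I -> D -> A -> B -> C -> H -> F

Any route must reach A, B, and H and still end at F within 6 moves, so the order of the required stops is forced.
Route from I: up 2 to A, right 2 to C, down 1 to H, left 1 to F — 6 moves in all.
Check: all required cells visited; 6 ≤ 6 moves.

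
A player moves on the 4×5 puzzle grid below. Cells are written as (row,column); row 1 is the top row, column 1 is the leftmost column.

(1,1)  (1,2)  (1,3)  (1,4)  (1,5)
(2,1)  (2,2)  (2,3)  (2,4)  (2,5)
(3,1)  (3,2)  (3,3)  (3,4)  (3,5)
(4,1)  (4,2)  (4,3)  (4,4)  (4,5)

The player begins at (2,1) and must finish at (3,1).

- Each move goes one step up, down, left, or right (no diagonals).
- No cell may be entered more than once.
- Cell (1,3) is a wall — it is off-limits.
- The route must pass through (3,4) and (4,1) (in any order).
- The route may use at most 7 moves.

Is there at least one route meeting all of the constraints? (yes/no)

Even ignoring the no-revisit rule, getting from (2,1) to (3,1), taking the cheapest ordering (2,1) → (3,4) → (4,1) → (3,1) needs at least 4 + 4 + 1 = 9 moves (Manhattan distance per leg), which exceeds the 7-move limit.

no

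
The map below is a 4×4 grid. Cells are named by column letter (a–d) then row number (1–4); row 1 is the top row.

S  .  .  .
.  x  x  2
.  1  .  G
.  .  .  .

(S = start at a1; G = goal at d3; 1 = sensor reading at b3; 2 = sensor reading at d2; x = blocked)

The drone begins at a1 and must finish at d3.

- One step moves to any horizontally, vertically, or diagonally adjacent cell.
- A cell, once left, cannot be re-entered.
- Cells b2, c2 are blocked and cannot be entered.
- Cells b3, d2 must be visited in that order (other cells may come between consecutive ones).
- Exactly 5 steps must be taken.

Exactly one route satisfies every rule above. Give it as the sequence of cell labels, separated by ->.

a1 -> a2 -> b3 -> c3 -> d2 -> d3

The waypoints must appear in the order b3, d2, with no cell reused.
Route from a1: down to a2, down-right to b3, right to c3, up-right to d2, down to d3 — 5 moves in all.
Check: order respected (1 at step 2, 2 at step 4); 5 moves as required.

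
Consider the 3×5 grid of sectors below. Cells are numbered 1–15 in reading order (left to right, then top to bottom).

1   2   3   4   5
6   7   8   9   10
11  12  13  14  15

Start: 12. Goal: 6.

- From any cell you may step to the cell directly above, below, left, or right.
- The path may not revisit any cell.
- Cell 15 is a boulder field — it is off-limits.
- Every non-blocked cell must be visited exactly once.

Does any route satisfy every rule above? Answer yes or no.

no

Colour the cells like a checkerboard: each orthogonal step flips colour, so a Hamiltonian route alternates colours. Here there are 7 cells of one colour and 7 of the other, with start on the same colour as the goal — the counts and endpoints can't be arranged into an alternating sequence of length 14, so no Hamiltonian route exists.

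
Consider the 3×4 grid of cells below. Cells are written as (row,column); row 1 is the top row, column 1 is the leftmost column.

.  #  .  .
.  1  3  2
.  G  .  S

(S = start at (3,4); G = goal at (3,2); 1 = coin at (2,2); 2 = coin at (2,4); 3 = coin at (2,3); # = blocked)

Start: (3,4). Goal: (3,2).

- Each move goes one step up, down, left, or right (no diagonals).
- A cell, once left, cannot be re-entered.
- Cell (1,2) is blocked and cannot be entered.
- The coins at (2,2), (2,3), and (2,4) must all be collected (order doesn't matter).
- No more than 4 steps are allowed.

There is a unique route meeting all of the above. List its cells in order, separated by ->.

(3,4) -> (2,4) -> (2,3) -> (2,2) -> (3,2)

Any route must reach (2,2), (2,3), and (2,4) and still end at (3,2) within 4 moves, so the order of the required stops is forced.
Route from (3,4): up to (2,4), 2× left (reaching (2,2)), down to (3,2) — 4 moves in all.
Check: all required cells visited; 4 ≤ 4 moves.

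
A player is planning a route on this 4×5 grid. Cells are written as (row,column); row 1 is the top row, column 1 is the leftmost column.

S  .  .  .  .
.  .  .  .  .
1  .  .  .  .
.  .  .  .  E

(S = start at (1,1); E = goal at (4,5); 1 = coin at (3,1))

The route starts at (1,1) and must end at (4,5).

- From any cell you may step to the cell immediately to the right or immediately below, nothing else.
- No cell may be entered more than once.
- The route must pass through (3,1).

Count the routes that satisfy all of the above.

5

A right/down-only route from (1,1) to (4,5) makes exactly 3 down-moves and 4 right-moves in some order.
With no other constraints that would be C(7,3) = 35 routes.
Split at (3,1) and multiply the segment counts: (1,1)→(3,1): 1; (3,1)→(4,5): 5; product = 5.
That gives 5 routes.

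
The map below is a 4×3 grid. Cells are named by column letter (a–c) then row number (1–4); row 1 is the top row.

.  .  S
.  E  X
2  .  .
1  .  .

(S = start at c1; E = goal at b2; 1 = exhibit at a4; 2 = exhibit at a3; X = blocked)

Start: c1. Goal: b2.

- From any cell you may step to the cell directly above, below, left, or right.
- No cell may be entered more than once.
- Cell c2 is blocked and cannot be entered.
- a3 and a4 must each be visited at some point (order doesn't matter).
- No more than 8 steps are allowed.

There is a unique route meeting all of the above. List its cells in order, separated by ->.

c1 -> b1 -> a1 -> a2 -> a3 -> a4 -> b4 -> b3 -> b2

The budget equals the shortest possible length, so every move has to be on a shortest route through the required cells.
Route from c1: 2× left (reaching a1), 3× down (reaching a4), right to b4, 2× up (reaching b2) — 8 moves in all.
Check: all required cells visited; 8 ≤ 8 moves.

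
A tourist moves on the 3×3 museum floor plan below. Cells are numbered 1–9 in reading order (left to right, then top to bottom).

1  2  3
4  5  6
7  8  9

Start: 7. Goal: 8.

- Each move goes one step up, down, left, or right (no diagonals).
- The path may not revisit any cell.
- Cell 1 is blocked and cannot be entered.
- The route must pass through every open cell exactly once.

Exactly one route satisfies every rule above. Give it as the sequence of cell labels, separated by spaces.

7 4 5 2 3 6 9 8

Need to visit all 8 open cells exactly once, starting at 7 and ending at 8.
Cell 3 has only two open neighbours (6 and 2), so the path must pass straight through it: one of those is the cell it's entered from and the other is where it exits.
Route from 7: up to 4, right to 5, up to 2, right to 3, 2× down (reaching 9), left to 8 — 7 moves in all.
Check: all 8 open cells covered.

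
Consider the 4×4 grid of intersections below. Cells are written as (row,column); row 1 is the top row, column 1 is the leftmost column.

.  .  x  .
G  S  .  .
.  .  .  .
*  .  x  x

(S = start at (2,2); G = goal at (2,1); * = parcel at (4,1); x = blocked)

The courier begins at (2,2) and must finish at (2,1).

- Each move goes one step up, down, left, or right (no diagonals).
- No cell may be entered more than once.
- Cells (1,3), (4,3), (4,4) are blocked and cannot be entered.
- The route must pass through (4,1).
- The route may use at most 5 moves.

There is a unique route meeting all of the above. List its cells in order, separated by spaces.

(2,2) (3,2) (4,2) (4,1) (3,1) (2,1)

The 5-move cap with required stops at (4,1) leaves no slack for detours.
Route from (2,2): down 2 to (4,2), left 1 to (4,1), up 2 to (2,1) — 5 moves in all.
Check: all required cells visited; 5 ≤ 5 moves.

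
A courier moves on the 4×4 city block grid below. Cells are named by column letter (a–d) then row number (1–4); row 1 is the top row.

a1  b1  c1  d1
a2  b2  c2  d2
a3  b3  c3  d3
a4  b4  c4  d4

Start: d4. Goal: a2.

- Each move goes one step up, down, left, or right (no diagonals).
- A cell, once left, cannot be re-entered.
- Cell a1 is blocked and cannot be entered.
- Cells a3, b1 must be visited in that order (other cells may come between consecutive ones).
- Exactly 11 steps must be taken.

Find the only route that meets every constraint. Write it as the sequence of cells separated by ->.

The waypoints must appear in the order a3, b1, with no cell reused.
Route from d4: 3× left (reaching a4), up to a3, 2× right (reaching c3), 2× up (reaching c1), left to b1, down to b2, left to a2 — 11 moves in all.
Check: order respected (a3 at step 4, b1 at step 9); 11 moves as required.

d4 -> c4 -> b4 -> a4 -> a3 -> b3 -> c3 -> c2 -> c1 -> b1 -> b2 -> a2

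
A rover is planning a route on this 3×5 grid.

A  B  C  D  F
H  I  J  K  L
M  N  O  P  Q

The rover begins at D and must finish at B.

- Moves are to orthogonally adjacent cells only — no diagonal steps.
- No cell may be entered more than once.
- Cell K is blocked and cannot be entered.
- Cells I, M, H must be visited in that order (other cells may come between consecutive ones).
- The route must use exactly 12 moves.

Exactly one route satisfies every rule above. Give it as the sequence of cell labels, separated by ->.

D -> F -> L -> Q -> P -> O -> J -> I -> N -> M -> H -> A -> B

The waypoints must appear in the order I, M, H, with no cell reused.
Route from D: right to F, 2× down (reaching Q), 2× left (reaching O), up to J, left to I, down to N, left to M, 2× up (reaching A), right to B — 12 moves in all.
Check: order respected (I at step 7, M at step 9, H at step 10); 12 moves as required.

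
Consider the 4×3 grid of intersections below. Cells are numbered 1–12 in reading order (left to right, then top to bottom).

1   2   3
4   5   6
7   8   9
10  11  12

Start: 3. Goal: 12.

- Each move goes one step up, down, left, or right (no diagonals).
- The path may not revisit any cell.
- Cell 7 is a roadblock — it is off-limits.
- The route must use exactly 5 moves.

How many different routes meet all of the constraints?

Need simple routes of exactly 5 moves from 3 to 12 (Manhattan distance 3, so 1 moves are spent on a detour and 1 undoing it).
Enumerating: 3 6 9 8 11 12 | 3 6 5 8 11 12 | 3 6 5 8 9 12 | 3 2 5 8 11 12 | 3 2 5 8 9 12 | 3 2 5 6 9 12.
That gives 6 routes.

6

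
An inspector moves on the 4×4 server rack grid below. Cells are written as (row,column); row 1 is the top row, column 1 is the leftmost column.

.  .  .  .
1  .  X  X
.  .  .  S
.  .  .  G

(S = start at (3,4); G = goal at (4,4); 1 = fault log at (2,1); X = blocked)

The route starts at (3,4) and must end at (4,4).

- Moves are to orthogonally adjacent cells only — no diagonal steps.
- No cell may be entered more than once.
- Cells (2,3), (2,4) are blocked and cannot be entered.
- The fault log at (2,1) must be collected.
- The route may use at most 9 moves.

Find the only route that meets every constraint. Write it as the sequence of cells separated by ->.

(3,4) -> (3,3) -> (3,2) -> (2,2) -> (2,1) -> (3,1) -> (4,1) -> (4,2) -> (4,3) -> (4,4)

Any route must reach (2,1) and still end at (4,4) within 9 moves, so the order of the required stops is forced.
Route from (3,4): 2× left (reaching (3,2)), up to (2,2), left to (2,1), 2× down (reaching (4,1)), 3× right (reaching (4,4)) — 9 moves in all.
Check: all required cells visited; 9 ≤ 9 moves.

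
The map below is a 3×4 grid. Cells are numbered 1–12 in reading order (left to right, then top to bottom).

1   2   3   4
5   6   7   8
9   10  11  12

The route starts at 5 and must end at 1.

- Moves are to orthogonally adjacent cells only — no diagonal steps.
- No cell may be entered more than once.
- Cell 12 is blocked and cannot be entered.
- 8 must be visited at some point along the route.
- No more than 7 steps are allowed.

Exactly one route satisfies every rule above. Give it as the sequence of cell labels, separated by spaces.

The budget equals the shortest possible length, so every move has to be on a shortest route through the required cells.
Route from 5: 3× right (reaching 8), up to 4, 3× left (reaching 1) — 7 moves in all.
Check: all required cells visited; 7 ≤ 7 moves.

5 6 7 8 4 3 2 1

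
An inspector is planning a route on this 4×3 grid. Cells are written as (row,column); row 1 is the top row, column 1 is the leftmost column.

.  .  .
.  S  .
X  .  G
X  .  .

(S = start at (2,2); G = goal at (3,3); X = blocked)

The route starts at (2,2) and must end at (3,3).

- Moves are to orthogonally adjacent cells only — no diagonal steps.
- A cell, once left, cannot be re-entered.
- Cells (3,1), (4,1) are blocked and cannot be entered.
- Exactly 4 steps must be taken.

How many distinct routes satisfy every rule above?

Need simple routes of exactly 4 moves from (2,2) to (3,3) (Manhattan distance 2, so 1 moves are spent on a detour and 1 undoing it).
Enumerating: (2,2) (1,2) (1,3) (2,3) (3,3) | (2,2) (3,2) (4,2) (4,3) (3,3).
That gives 2 routes.

2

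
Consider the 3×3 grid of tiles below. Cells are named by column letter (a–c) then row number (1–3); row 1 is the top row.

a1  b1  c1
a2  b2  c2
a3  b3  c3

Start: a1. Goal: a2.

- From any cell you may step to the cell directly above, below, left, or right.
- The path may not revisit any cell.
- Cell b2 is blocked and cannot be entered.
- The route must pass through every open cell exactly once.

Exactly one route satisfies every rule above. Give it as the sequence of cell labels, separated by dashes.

a1 - b1 - c1 - c2 - c3 - b3 - a3 - a2

Need to visit all 8 open cells exactly once, starting at a1 and ending at a2.
Cell b1 has only two open neighbours (a1 and c1), so the path must pass straight through it: one of those is the cell it's entered from and the other is where it exits.
Route from a1: right 2 to c1, down 2 to c3, left 2 to a3, up 1 to a2 — 7 moves in all.
Check: all 8 open cells covered.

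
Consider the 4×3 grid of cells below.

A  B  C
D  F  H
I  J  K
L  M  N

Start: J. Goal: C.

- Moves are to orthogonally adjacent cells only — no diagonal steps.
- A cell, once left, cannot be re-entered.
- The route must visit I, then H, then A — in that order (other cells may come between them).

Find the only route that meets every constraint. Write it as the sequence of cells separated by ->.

J -> I -> L -> M -> N -> K -> H -> F -> D -> A -> B -> C

The waypoints must appear in the order I, H, A, with no cell reused.
Route from J: left to I, down to L, 2× right (reaching N), 2× up (reaching H), 2× left (reaching D), up to A, 2× right (reaching C) — 11 moves in all.
Check: order respected (I at step 1, H at step 6, A at step 9).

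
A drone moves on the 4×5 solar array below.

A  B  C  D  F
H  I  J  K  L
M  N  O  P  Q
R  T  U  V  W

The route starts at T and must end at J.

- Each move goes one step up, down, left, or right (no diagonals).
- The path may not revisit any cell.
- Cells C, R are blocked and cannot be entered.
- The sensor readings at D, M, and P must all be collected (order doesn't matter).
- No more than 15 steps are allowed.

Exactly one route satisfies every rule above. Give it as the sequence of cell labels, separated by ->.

Any route must reach D, M, and P and still end at J within 15 moves, so the order of the required stops is forced.
Route from T: 3× right (reaching W), 3× up (reaching F), left to D, 2× down (reaching P), 3× left (reaching M), up to H, 2× right (reaching J) — 15 moves in all.
Check: all required cells visited; 15 ≤ 15 moves.

T -> U -> V -> W -> Q -> L -> F -> D -> K -> P -> O -> N -> M -> H -> I -> J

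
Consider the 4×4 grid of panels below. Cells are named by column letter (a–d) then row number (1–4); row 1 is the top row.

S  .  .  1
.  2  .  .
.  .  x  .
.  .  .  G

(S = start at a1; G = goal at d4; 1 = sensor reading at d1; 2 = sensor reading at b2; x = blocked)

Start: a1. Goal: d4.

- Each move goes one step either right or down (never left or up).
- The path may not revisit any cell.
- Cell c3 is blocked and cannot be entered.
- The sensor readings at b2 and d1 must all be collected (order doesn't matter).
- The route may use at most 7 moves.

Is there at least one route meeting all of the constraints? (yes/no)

no

b2 is below but to the left of d1: going d1 → b2 would need a leftward move and b2 → d1 an upward move, so no right/down-only route can visit both required cells.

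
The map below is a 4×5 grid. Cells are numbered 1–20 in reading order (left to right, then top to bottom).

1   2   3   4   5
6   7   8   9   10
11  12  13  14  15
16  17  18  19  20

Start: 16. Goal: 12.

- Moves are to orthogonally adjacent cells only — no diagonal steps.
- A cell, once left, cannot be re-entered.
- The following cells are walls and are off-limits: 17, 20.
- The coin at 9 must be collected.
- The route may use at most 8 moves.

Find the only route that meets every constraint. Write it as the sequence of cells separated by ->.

The budget equals the shortest possible length, so every move has to be on a shortest route through the required cells.
Route from 16: up 2 to 6, right 3 to 9, down 1 to 14, left 2 to 12 — 8 moves in all.
Check: all required cells visited; 8 ≤ 8 moves.

16 -> 11 -> 6 -> 7 -> 8 -> 9 -> 14 -> 13 -> 12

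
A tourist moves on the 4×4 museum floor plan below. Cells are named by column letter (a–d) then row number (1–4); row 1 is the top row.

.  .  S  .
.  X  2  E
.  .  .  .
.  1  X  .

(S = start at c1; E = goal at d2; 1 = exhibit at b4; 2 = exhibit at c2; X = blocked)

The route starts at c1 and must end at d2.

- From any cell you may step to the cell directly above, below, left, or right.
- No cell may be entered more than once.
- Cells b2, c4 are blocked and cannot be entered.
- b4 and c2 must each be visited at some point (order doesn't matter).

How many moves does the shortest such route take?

10

Any route passes through b4 and c2 in some order between c1 and d2. Summing Manhattan distances along each leg and taking the cheapest ordering (c1 → b4 → c2 → d2) gives a lower bound of 4 + 3 + 1 = 8 moves.
The shortest route satisfying every rule uses 10 moves: c1 → b1 → a1 → a2 → a3 → a4 → b4 → b3 → c3 → c2 → d2.
The no-revisit rule (legs can't share cells) pushes the minimum above the 8-move bound; an exhaustive check rules out every length from 8 to 9, leaving 10 as the minimum.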